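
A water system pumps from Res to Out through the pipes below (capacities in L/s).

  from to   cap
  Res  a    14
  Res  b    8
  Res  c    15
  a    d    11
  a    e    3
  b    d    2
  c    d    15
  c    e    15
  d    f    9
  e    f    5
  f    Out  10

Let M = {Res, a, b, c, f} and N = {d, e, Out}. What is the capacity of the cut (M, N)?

56

Edges leaving {Res, a, b, c, f}: a→d (11), a→e (3), b→d (2), c→d (15), c→e (15), f→Out (10).
Cut capacity = 11 + 3 + 2 + 15 + 15 + 10 = 56.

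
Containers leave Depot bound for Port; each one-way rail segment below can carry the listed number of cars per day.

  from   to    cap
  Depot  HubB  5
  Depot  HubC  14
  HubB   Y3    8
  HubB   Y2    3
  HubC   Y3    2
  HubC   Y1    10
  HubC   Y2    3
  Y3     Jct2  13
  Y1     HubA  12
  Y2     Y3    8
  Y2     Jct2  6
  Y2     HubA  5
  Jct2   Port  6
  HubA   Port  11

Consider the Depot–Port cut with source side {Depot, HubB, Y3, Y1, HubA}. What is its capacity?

Edges leaving {Depot, HubB, Y3, Y1, HubA}: Depot→HubC (14), HubB→Y2 (3), Y3→Jct2 (13), HubA→Port (11).
Cut capacity = 14 + 3 + 13 + 11 = 41.

41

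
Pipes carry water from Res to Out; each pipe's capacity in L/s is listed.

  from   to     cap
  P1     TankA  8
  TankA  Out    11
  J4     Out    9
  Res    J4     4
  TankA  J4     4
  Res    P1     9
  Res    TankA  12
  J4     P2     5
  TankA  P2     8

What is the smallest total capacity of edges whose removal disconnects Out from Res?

19

Augment Res→J4→Out: bottleneck 4, flow now 4.
Augment Res→TankA→Out: bottleneck 11, flow now 15.
Augment Res→TankA→J4→Out: bottleneck 1, flow now 16.
Augment Res→P1→TankA→J4→Out: bottleneck 3, flow now 19.
No augmenting path remains; maximum flow = 19.
By max-flow min-cut, the minimum cut capacity equals the max flow.
In the residual graph, reachable from Res: {Res, P1, TankA, P2}.
Min-cut edges: Res→J4 (4), TankA→J4 (4), TankA→Out (11); capacity 4 + 4 + 11 = 19.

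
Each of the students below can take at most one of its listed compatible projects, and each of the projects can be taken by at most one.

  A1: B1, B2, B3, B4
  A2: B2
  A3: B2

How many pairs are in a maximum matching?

2

Unit-capacity flow: source→left, listed edges, right→sink; max matching = max flow.
Augmenting path A1→B1 (+1); matched 1.
Augmenting path A2→B2 (+1); matched 2.
No augmenting path remains; maximum matching = 2.
König certificate: {A1, B2} is a vertex cover of size 2 (every listed pair touches it), so no matching can be larger.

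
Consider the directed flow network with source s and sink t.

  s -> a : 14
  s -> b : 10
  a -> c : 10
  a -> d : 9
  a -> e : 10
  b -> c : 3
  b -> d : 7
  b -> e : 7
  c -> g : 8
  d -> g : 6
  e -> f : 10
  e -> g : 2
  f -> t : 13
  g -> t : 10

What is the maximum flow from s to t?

20

Augment s→a→c→g→t: bottleneck 8, flow now 8.
Augment s→a→d→g→t: bottleneck 2, flow now 10.
Augment s→a→e→f→t: bottleneck 4, flow now 14.
Augment s→b→e→f→t: bottleneck 6, flow now 20.
No augmenting path remains; maximum flow = 20.
In the residual graph, reachable from s: {s, a, b, c, d, e, g}.
Min-cut edges: e→f (10), g→t (10); capacity 10 + 10 = 20.
This cut is saturated, so no flow can exceed 20.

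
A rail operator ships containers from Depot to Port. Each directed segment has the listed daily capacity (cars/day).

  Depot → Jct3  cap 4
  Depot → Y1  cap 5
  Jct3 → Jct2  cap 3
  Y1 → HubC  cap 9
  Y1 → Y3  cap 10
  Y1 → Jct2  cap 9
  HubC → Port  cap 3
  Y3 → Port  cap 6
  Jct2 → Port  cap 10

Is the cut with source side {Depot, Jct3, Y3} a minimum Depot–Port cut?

No — its capacity is 14, but the minimum cut has capacity 8.

Given cut capacity: 5 + 3 + 6 = 14.
Augment Depot→Jct3→Jct2→Port: bottleneck 3, flow now 3.
Augment Depot→Y1→HubC→Port: bottleneck 3, flow now 6.
Augment Depot→Y1→Y3→Port: bottleneck 2, flow now 8.
No augmenting path remains; maximum flow = 8.
In the residual graph, reachable from Depot: {Depot, Jct3}.
Min-cut edges: Depot→Y1 (5), Jct3→Jct2 (3); capacity 5 + 3 = 8.
Cut capacity 14 exceeds the max flow 8, so it is not minimum.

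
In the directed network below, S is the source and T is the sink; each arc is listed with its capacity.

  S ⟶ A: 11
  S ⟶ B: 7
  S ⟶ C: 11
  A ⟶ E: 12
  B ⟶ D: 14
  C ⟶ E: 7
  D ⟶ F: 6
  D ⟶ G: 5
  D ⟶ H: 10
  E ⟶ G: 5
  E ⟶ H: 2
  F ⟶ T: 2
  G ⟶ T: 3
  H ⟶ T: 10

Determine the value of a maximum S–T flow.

Augment S→A→E→G→T: bottleneck 3, flow now 3.
Augment S→A→E→H→T: bottleneck 2, flow now 5.
Augment S→B→D→F→T: bottleneck 2, flow now 7.
Augment S→B→D→H→T: bottleneck 5, flow now 12.
No augmenting path remains; maximum flow = 12.
In the residual graph, reachable from S: {S, A, C, E, G}.
Min-cut edges: S→B (7), E→H (2), G→T (3); capacity 7 + 2 + 3 = 12.
This cut is saturated, so no flow can exceed 12.

12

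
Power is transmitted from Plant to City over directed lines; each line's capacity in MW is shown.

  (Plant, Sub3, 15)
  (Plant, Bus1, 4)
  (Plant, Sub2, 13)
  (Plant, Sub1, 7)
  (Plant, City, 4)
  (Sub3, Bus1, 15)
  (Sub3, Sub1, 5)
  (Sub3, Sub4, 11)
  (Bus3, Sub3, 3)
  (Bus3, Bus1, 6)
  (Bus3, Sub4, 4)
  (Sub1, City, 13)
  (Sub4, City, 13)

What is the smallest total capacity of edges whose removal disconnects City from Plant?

26

Augment Plant→City: bottleneck 4, flow now 4.
Augment Plant→Sub1→City: bottleneck 7, flow now 11.
Augment Plant→Sub3→Sub1→City: bottleneck 5, flow now 16.
Augment Plant→Sub3→Sub4→City: bottleneck 10, flow now 26.
No augmenting path remains; maximum flow = 26.
By max-flow min-cut, the minimum cut capacity equals the max flow.
In the residual graph, reachable from Plant: {Plant, Bus1, Sub2}.
Min-cut edges: Plant→Sub3 (15), Plant→Sub1 (7), Plant→City (4); capacity 15 + 7 + 4 = 26.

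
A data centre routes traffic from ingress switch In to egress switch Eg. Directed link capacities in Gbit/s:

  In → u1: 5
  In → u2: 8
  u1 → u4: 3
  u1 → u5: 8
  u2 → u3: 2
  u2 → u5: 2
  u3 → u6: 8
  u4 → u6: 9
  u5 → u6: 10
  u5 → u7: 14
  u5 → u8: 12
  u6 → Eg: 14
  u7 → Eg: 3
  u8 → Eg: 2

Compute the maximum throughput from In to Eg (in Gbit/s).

9

Augment In→u1→u4→u6→Eg: bottleneck 3, flow now 3.
Augment In→u1→u5→u6→Eg: bottleneck 2, flow now 5.
Augment In→u2→u3→u6→Eg: bottleneck 2, flow now 7.
Augment In→u2→u5→u6→Eg: bottleneck 2, flow now 9.
No augmenting path remains; maximum flow = 9.
In the residual graph, reachable from In: {In, u2}.
Min-cut edges: In→u1 (5), u2→u3 (2), u2→u5 (2); capacity 5 + 2 + 2 = 9.
This cut is saturated, so no flow can exceed 9.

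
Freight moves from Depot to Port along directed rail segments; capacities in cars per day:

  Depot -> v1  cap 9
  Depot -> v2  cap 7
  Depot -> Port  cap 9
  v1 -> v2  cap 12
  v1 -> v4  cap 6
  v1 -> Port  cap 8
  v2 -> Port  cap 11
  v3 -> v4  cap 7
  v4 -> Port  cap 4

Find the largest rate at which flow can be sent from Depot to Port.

25

Augment Depot→Port: bottleneck 9, flow now 9.
Augment Depot→v1→Port: bottleneck 8, flow now 17.
Augment Depot→v2→Port: bottleneck 7, flow now 24.
Augment Depot→v1→v2→Port: bottleneck 1, flow now 25.
No augmenting path remains; maximum flow = 25.
In the residual graph, reachable from Depot: {Depot}.
Min-cut edges: Depot→v1 (9), Depot→v2 (7), Depot→Port (9); capacity 9 + 7 + 9 = 25.
This cut is saturated, so no flow can exceed 25.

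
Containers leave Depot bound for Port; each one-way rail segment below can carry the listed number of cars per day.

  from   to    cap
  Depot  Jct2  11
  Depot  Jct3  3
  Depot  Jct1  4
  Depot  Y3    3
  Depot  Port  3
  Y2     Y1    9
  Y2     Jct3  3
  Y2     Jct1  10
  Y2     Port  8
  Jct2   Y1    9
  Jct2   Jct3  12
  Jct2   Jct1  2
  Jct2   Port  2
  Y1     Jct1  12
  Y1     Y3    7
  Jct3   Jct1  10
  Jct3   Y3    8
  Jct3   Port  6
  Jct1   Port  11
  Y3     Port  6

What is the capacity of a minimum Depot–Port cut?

Augment Depot→Port: bottleneck 3, flow now 3.
Augment Depot→Jct2→Port: bottleneck 2, flow now 5.
Augment Depot→Jct3→Port: bottleneck 3, flow now 8.
Augment Depot→Jct1→Port: bottleneck 4, flow now 12.
Augment Depot→Y3→Port: bottleneck 3, flow now 15.
Augment Depot→Jct2→Jct3→Port: bottleneck 3, flow now 18.
Augment Depot→Jct2→Jct1→Port: bottleneck 2, flow now 20.
Augment Depot→Jct2→Y1→Jct1→Port: bottleneck 4, flow now 24.
No augmenting path remains; maximum flow = 24.
By max-flow min-cut, the minimum cut capacity equals the max flow.
In the residual graph, reachable from Depot: {Depot}.
Min-cut edges: Depot→Jct2 (11), Depot→Jct3 (3), Depot→Jct1 (4), Depot→Y3 (3), Depot→Port (3); capacity 11 + 3 + 4 + 3 + 3 = 24.

24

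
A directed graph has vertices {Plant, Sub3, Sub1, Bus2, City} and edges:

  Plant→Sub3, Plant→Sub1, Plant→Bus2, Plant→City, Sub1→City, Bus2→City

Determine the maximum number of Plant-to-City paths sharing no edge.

3

Assign every edge capacity 1; by Menger, the answer equals the max flow.
Path Plant→City (+1); total 1.
Path Plant→Sub1→City (+1); total 2.
Path Plant→Bus2→City (+1); total 3.
No residual Plant→City path; max flow = 3.
Certifying cut of size 3: {Plant→Bus2, Plant→City, Plant→Sub1}.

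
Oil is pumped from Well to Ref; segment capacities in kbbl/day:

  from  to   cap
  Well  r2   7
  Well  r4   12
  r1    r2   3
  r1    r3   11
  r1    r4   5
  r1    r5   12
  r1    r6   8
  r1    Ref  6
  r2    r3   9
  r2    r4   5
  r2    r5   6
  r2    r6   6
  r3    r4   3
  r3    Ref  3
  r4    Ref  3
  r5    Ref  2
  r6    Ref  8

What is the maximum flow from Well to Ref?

Augment Well→r4→Ref: bottleneck 3, flow now 3.
Augment Well→r2→r3→Ref: bottleneck 3, flow now 6.
Augment Well→r2→r5→Ref: bottleneck 2, flow now 8.
Augment Well→r2→r6→Ref: bottleneck 2, flow now 10.
No augmenting path remains; maximum flow = 10.
In the residual graph, reachable from Well: {Well, r4}.
Min-cut edges: Well→r2 (7), r4→Ref (3); capacity 7 + 3 = 10.
This cut is saturated, so no flow can exceed 10.

10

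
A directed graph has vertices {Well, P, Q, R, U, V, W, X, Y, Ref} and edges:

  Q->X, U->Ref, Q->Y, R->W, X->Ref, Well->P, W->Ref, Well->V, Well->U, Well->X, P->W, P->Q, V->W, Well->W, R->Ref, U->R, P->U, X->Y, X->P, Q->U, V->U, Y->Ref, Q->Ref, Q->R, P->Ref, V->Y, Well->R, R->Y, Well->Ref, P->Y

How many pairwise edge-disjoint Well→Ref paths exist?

Assign every edge capacity 1; by Menger, the answer equals the max flow.
Path Well→Ref (+1); total 1.
Path Well→P→Ref (+1); total 2.
Path Well→R→Ref (+1); total 3.
Path Well→U→Ref (+1); total 4.
Path Well→W→Ref (+1); total 5.
Path Well→X→Ref (+1); total 6.
Path Well→V→Y→Ref (+1); total 7.
No residual Well→Ref path; max flow = 7.
Certifying cut of size 7: {Well→P, Well→R, Well→Ref, Well→U, Well→V, Well→W, Well→X}.

7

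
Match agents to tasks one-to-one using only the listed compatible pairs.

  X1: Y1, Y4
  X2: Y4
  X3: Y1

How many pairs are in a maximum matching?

Unit-capacity flow: source→left, listed edges, right→sink; max matching = max flow.
Augmenting path X1→Y1 (+1); matched 1.
Augmenting path X2→Y4 (+1); matched 2.
No augmenting path remains; maximum matching = 2.
König certificate: {Y1, Y4} is a vertex cover of size 2 (every listed pair touches it), so no matching can be larger.

2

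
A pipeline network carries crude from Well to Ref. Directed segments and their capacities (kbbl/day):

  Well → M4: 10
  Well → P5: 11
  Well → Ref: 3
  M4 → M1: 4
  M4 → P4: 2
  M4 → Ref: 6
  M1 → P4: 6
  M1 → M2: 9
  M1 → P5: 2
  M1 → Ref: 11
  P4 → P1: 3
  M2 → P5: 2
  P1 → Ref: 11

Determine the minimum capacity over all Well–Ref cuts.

Augment Well→Ref: bottleneck 3, flow now 3.
Augment Well→M4→Ref: bottleneck 6, flow now 9.
Augment Well→M4→M1→Ref: bottleneck 4, flow now 13.
No augmenting path remains; maximum flow = 13.
By max-flow min-cut, the minimum cut capacity equals the max flow.
In the residual graph, reachable from Well: {Well, P5}.
Min-cut edges: Well→M4 (10), Well→Ref (3); capacity 10 + 3 = 13.

13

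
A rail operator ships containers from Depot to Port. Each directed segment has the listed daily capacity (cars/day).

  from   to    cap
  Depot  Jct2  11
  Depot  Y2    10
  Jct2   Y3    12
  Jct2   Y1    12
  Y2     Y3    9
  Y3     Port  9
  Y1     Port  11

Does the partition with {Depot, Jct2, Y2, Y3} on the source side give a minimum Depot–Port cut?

No — its capacity is 21, but the minimum cut has capacity 20.

Given cut capacity: 12 + 9 = 21.
Augment Depot→Jct2→Y3→Port: bottleneck 9, flow now 9.
Augment Depot→Jct2→Y1→Port: bottleneck 2, flow now 11.
Augment Depot→Y2→Y3→Jct2→Y1→Port: bottleneck 9, flow now 20. (uses reverse residual edge)
No augmenting path remains; maximum flow = 20.
In the residual graph, reachable from Depot: {Depot, Y2}.
Min-cut edges: Depot→Jct2 (11), Y2→Y3 (9); capacity 11 + 9 = 20.
Cut capacity 21 exceeds the max flow 20, so it is not minimum.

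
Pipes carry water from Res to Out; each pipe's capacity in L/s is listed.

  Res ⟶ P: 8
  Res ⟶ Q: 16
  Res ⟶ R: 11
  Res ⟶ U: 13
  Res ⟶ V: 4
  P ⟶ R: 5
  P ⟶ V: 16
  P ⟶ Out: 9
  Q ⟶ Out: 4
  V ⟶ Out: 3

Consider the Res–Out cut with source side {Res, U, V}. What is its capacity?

38

Edges leaving {Res, U, V}: Res→P (8), Res→Q (16), Res→R (11), V→Out (3).
Cut capacity = 8 + 16 + 11 + 3 = 38.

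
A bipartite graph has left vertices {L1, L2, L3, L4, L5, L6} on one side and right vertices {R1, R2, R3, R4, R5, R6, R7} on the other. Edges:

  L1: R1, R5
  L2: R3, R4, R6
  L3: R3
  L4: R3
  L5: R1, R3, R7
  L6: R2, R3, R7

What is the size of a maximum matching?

Unit-capacity flow: source→left, listed edges, right→sink; max matching = max flow.
Augmenting path L1→R1 (+1); matched 1.
Augmenting path L2→R3 (+1); matched 2.
Augmenting path L5→R7 (+1); matched 3.
Augmenting path L6→R2 (+1); matched 4.
Augmenting path L3→R3→L2→R4 (+1); matched 5.
No augmenting path remains; maximum matching = 5.
König certificate: {L1, L2, L5, L6, R3} is a vertex cover of size 5 (every listed pair touches it), so no matching can be larger.

5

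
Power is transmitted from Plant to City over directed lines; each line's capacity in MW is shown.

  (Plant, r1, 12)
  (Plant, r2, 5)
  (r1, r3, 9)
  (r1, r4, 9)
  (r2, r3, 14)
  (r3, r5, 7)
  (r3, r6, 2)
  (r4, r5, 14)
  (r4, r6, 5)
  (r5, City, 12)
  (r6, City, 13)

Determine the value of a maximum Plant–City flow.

17

Augment Plant→r1→r3→r5→City: bottleneck 7, flow now 7.
Augment Plant→r1→r3→r6→City: bottleneck 2, flow now 9.
Augment Plant→r1→r4→r5→City: bottleneck 3, flow now 12.
Augment Plant→r2→r3→r1→r4→r5→City: bottleneck 2, flow now 14. (uses reverse residual edge)
Augment Plant→r2→r3→r1→r4→r6→City: bottleneck 3, flow now 17. (uses reverse residual edge)
No augmenting path remains; maximum flow = 17.
In the residual graph, reachable from Plant: {Plant}.
Min-cut edges: Plant→r1 (12), Plant→r2 (5); capacity 12 + 5 = 17.
This cut is saturated, so no flow can exceed 17.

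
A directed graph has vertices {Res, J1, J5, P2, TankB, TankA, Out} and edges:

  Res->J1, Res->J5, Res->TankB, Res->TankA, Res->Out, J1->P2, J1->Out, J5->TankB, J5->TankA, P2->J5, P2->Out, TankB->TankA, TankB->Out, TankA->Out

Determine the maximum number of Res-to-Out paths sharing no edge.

Assign every edge capacity 1; by Menger, the answer equals the max flow.
Path Res→Out (+1); total 1.
Path Res→J1→Out (+1); total 2.
Path Res→TankB→Out (+1); total 3.
Path Res→TankA→Out (+1); total 4.
No residual Res→Out path; max flow = 4.
Certifying cut of size 4: {Res→J1, Res→Out, TankA→Out, TankB→Out}.

4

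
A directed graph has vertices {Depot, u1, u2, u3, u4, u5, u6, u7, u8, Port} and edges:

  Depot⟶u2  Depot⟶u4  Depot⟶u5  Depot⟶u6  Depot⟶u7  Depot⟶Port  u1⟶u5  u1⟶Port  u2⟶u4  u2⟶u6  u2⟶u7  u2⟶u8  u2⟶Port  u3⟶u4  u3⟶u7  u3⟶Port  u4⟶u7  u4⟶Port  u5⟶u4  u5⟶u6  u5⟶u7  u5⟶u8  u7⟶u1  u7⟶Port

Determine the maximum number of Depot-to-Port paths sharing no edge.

Assign every edge capacity 1; by Menger, the answer equals the max flow.
Path Depot→Port (+1); total 1.
Path Depot→u2→Port (+1); total 2.
Path Depot→u4→Port (+1); total 3.
Path Depot→u7→Port (+1); total 4.
Path Depot→u5→u7→u1→Port (+1); total 5.
No residual Depot→Port path; max flow = 5.
Certifying cut of size 5: {Depot→Port, Depot→u2, Depot→u4, Depot→u5, Depot→u7}.

5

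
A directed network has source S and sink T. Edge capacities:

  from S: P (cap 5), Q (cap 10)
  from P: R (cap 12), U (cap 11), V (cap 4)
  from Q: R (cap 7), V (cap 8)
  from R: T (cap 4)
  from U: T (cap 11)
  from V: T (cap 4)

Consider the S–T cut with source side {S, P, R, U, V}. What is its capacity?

29

Edges leaving {S, P, R, U, V}: S→Q (10), R→T (4), U→T (11), V→T (4).
Cut capacity = 10 + 4 + 11 + 4 = 29.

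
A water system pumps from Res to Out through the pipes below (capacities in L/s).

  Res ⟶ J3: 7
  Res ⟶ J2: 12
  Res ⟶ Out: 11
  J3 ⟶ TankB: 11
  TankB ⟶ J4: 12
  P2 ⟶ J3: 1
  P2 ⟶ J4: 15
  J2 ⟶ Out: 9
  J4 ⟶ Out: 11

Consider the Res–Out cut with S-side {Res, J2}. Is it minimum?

Given cut capacity: 7 + 11 + 9 = 27.
Augment Res→Out: bottleneck 11, flow now 11.
Augment Res→J2→Out: bottleneck 9, flow now 20.
Augment Res→J3→TankB→J4→Out: bottleneck 7, flow now 27.
No augmenting path remains; maximum flow = 27.
Cut capacity 27 equals the max flow, so it is a minimum cut.

Yes — it is a minimum cut (capacity 27).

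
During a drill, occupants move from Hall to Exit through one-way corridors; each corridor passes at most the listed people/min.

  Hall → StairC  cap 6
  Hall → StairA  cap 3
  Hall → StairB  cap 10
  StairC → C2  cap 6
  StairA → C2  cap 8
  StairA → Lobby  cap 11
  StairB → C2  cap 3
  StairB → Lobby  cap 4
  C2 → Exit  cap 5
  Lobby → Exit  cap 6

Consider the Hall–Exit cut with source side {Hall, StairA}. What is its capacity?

35

Edges leaving {Hall, StairA}: Hall→StairC (6), Hall→StairB (10), StairA→C2 (8), StairA→Lobby (11).
Cut capacity = 6 + 10 + 8 + 11 = 35.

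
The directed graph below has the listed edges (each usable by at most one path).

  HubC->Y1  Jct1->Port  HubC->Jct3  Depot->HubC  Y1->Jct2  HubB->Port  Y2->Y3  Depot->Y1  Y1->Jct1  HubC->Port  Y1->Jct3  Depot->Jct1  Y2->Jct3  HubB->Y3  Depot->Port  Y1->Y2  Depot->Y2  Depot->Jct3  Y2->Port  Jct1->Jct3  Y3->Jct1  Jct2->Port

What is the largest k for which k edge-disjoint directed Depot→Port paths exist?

Assign every edge capacity 1; by Menger, the answer equals the max flow.
Path Depot→Port (+1); total 1.
Path Depot→HubC→Port (+1); total 2.
Path Depot→Y2→Port (+1); total 3.
Path Depot→Jct1→Port (+1); total 4.
Path Depot→Y1→Jct2→Port (+1); total 5.
No residual Depot→Port path; max flow = 5.
Certifying cut of size 5: {Depot→HubC, Depot→Jct1, Depot→Port, Depot→Y1, Depot→Y2}.

5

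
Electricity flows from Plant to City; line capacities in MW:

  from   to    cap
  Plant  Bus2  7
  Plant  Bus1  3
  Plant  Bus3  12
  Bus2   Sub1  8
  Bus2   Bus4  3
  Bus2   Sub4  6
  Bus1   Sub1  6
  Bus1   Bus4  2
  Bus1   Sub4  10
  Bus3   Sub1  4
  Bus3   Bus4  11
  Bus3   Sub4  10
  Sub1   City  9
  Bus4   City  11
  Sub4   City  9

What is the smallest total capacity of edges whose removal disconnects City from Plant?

22

Augment Plant→Bus2→Sub1→City: bottleneck 7, flow now 7.
Augment Plant→Bus1→Sub1→City: bottleneck 2, flow now 9.
Augment Plant→Bus1→Bus4→City: bottleneck 1, flow now 10.
Augment Plant→Bus3→Bus4→City: bottleneck 10, flow now 20.
Augment Plant→Bus3→Sub4→City: bottleneck 2, flow now 22.
No augmenting path remains; maximum flow = 22.
By max-flow min-cut, the minimum cut capacity equals the max flow.
In the residual graph, reachable from Plant: {Plant}.
Min-cut edges: Plant→Bus2 (7), Plant→Bus1 (3), Plant→Bus3 (12); capacity 7 + 3 + 12 = 22.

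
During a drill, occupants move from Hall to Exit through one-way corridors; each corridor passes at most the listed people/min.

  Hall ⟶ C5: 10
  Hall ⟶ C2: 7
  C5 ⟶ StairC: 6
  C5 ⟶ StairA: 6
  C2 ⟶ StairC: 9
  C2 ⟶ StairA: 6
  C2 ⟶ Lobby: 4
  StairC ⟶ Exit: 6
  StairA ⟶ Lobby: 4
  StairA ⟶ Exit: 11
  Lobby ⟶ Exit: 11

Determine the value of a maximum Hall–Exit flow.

17

Augment Hall→C5→StairC→Exit: bottleneck 6, flow now 6.
Augment Hall→C5→StairA→Exit: bottleneck 4, flow now 10.
Augment Hall→C2→StairA→Exit: bottleneck 6, flow now 16.
Augment Hall→C2→Lobby→Exit: bottleneck 1, flow now 17.
No augmenting path remains; maximum flow = 17.
In the residual graph, reachable from Hall: {Hall}.
Min-cut edges: Hall→C5 (10), Hall→C2 (7); capacity 10 + 7 = 17.
This cut is saturated, so no flow can exceed 17.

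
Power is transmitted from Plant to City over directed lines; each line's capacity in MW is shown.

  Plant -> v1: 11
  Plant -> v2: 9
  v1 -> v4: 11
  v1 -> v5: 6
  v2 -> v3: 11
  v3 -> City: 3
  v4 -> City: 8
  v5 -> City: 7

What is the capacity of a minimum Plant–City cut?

14

Augment Plant→v1→v4→City: bottleneck 8, flow now 8.
Augment Plant→v1→v5→City: bottleneck 3, flow now 11.
Augment Plant→v2→v3→City: bottleneck 3, flow now 14.
No augmenting path remains; maximum flow = 14.
By max-flow min-cut, the minimum cut capacity equals the max flow.
In the residual graph, reachable from Plant: {Plant, v2, v3}.
Min-cut edges: Plant→v1 (11), v3→City (3); capacity 11 + 3 = 14.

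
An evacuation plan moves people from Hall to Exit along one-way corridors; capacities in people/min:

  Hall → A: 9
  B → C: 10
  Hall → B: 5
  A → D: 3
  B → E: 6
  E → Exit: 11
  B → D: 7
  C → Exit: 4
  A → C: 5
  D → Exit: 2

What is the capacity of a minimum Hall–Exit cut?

Augment Hall→A→C→Exit: bottleneck 4, flow now 4.
Augment Hall→A→D→Exit: bottleneck 2, flow now 6.
Augment Hall→B→E→Exit: bottleneck 5, flow now 11.
No augmenting path remains; maximum flow = 11.
By max-flow min-cut, the minimum cut capacity equals the max flow.
In the residual graph, reachable from Hall: {Hall, A, C, D}.
Min-cut edges: Hall→B (5), C→Exit (4), D→Exit (2); capacity 5 + 4 + 2 = 11.

11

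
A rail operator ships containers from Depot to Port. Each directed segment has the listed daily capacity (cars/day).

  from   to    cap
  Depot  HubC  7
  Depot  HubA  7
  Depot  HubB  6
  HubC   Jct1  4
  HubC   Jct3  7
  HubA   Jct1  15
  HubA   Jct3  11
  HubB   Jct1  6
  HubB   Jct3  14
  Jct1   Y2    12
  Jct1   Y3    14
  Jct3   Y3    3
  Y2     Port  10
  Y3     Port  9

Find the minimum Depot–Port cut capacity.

19

Augment Depot→HubC→Jct1→Y2→Port: bottleneck 4, flow now 4.
Augment Depot→HubC→Jct3→Y3→Port: bottleneck 3, flow now 7.
Augment Depot→HubA→Jct1→Y2→Port: bottleneck 6, flow now 13.
Augment Depot→HubA→Jct1→Y3→Port: bottleneck 1, flow now 14.
Augment Depot→HubB→Jct1→Y3→Port: bottleneck 5, flow now 19.
No augmenting path remains; maximum flow = 19.
By max-flow min-cut, the minimum cut capacity equals the max flow.
In the residual graph, reachable from Depot: {Depot, HubC, HubA, HubB, Jct1, Jct3, Y2, Y3}.
Min-cut edges: Y2→Port (10), Y3→Port (9); capacity 10 + 9 = 19.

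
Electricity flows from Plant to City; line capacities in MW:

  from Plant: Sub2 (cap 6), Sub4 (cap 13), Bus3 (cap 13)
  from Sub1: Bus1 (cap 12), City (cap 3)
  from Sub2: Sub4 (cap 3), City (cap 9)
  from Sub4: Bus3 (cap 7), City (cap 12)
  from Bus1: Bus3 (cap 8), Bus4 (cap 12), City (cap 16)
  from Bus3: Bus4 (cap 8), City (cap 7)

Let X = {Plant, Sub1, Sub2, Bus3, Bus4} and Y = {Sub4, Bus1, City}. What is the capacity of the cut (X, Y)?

47

Edges leaving {Plant, Sub1, Sub2, Bus3, Bus4}: Plant→Sub4 (13), Sub1→Bus1 (12), Sub1→City (3), Sub2→Sub4 (3), Sub2→City (9), Bus3→City (7).
Cut capacity = 13 + 12 + 3 + 3 + 9 + 7 = 47.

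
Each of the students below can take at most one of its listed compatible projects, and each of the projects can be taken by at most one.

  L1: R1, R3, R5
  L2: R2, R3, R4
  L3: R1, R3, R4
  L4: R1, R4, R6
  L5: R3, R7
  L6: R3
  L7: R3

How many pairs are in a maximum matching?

6

Unit-capacity flow: source→left, listed edges, right→sink; max matching = max flow.
Augmenting path L1→R1 (+1); matched 1.
Augmenting path L2→R2 (+1); matched 2.
Augmenting path L3→R3 (+1); matched 3.
Augmenting path L4→R4 (+1); matched 4.
Augmenting path L5→R7 (+1); matched 5.
Augmenting path L6→R3→L3→R1→L1→R5 (+1); matched 6.
No augmenting path remains; maximum matching = 6.
König certificate: {L1, L2, L3, L4, L5, R3} is a vertex cover of size 6 (every listed pair touches it), so no matching can be larger.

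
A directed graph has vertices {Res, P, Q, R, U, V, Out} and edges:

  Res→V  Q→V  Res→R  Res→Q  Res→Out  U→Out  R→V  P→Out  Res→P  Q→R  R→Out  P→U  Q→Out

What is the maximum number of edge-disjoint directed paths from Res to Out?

4

Assign every edge capacity 1; by Menger, the answer equals the max flow.
Path Res→Out (+1); total 1.
Path Res→P→Out (+1); total 2.
Path Res→Q→Out (+1); total 3.
Path Res→R→Out (+1); total 4.
No residual Res→Out path; max flow = 4.
Certifying cut of size 4: {Res→Out, Res→P, Res→Q, Res→R}.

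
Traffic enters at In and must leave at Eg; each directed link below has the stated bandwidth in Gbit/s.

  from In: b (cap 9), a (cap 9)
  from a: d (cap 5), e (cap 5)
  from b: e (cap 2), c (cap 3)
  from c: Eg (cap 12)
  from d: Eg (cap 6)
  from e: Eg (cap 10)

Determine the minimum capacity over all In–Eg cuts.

14

Augment In→a→d→Eg: bottleneck 5, flow now 5.
Augment In→a→e→Eg: bottleneck 4, flow now 9.
Augment In→b→c→Eg: bottleneck 3, flow now 12.
Augment In→b→e→Eg: bottleneck 2, flow now 14.
No augmenting path remains; maximum flow = 14.
By max-flow min-cut, the minimum cut capacity equals the max flow.
In the residual graph, reachable from In: {In, b}.
Min-cut edges: In→a (9), b→c (3), b→e (2); capacity 9 + 3 + 2 = 14.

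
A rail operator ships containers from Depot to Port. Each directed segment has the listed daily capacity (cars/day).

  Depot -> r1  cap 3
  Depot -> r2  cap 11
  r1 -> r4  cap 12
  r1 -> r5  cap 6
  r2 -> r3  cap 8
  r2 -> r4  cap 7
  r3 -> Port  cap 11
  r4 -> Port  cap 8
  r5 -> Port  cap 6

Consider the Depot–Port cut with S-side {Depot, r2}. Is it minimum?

No — its capacity is 18, but the minimum cut has capacity 14.

Given cut capacity: 3 + 8 + 7 = 18.
Augment Depot→r1→r4→Port: bottleneck 3, flow now 3.
Augment Depot→r2→r3→Port: bottleneck 8, flow now 11.
Augment Depot→r2→r4→Port: bottleneck 3, flow now 14.
No augmenting path remains; maximum flow = 14.
In the residual graph, reachable from Depot: {Depot}.
Min-cut edges: Depot→r1 (3), Depot→r2 (11); capacity 3 + 11 = 14.
Cut capacity 18 exceeds the max flow 14, so it is not minimum.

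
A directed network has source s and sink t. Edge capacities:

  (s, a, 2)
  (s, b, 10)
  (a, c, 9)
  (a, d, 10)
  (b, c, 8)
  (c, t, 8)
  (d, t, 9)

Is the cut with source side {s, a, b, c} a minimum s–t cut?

Given cut capacity: 10 + 8 = 18.
Augment s→a→c→t: bottleneck 2, flow now 2.
Augment s→b→c→t: bottleneck 6, flow now 8.
Augment s→b→c→a→d→t: bottleneck 2, flow now 10. (uses reverse residual edge)
No augmenting path remains; maximum flow = 10.
In the residual graph, reachable from s: {s, b}.
Min-cut edges: s→a (2), b→c (8); capacity 2 + 8 = 10.
Cut capacity 18 exceeds the max flow 10, so it is not minimum.

No — its capacity is 18, but the minimum cut has capacity 10.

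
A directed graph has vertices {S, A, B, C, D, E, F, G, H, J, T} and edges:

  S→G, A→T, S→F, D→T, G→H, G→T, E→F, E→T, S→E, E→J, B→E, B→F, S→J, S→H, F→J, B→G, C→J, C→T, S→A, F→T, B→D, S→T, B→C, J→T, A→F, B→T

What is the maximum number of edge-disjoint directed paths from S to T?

6

Assign every edge capacity 1; by Menger, the answer equals the max flow.
Path S→T (+1); total 1.
Path S→A→T (+1); total 2.
Path S→E→T (+1); total 3.
Path S→F→T (+1); total 4.
Path S→G→T (+1); total 5.
Path S→J→T (+1); total 6.
No residual S→T path; max flow = 6.
Certifying cut of size 6: {S→A, S→E, S→F, S→G, S→J, S→T}.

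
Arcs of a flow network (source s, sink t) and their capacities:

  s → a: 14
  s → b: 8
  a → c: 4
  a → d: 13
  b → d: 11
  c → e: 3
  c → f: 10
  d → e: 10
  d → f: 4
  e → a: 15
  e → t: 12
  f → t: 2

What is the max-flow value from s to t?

14

Augment s→a→c→e→t: bottleneck 3, flow now 3.
Augment s→a→c→f→t: bottleneck 1, flow now 4.
Augment s→a→d→e→t: bottleneck 9, flow now 13.
Augment s→a→d→f→t: bottleneck 1, flow now 14.
No augmenting path remains; maximum flow = 14.
In the residual graph, reachable from s: {s, a, b, c, d, e, f}.
Min-cut edges: e→t (12), f→t (2); capacity 12 + 2 = 14.
This cut is saturated, so no flow can exceed 14.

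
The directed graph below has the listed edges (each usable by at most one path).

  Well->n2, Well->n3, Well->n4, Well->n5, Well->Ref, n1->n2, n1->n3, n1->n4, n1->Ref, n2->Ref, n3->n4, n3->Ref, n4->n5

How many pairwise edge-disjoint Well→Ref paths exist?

Assign every edge capacity 1; by Menger, the answer equals the max flow.
Path Well→Ref (+1); total 1.
Path Well→n2→Ref (+1); total 2.
Path Well→n3→Ref (+1); total 3.
No residual Well→Ref path; max flow = 3.
Certifying cut of size 3: {Well→Ref, Well→n2, Well→n3}.

3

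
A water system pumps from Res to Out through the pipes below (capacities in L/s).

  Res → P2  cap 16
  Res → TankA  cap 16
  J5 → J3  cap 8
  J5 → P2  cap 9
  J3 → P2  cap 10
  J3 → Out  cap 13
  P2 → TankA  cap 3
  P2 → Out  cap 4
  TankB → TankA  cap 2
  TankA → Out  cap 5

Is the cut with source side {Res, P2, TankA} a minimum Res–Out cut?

Given cut capacity: 4 + 5 = 9.
Augment Res→P2→Out: bottleneck 4, flow now 4.
Augment Res→TankA→Out: bottleneck 5, flow now 9.
No augmenting path remains; maximum flow = 9.
Cut capacity 9 equals the max flow, so it is a minimum cut.

Yes — it is a minimum cut (capacity 9).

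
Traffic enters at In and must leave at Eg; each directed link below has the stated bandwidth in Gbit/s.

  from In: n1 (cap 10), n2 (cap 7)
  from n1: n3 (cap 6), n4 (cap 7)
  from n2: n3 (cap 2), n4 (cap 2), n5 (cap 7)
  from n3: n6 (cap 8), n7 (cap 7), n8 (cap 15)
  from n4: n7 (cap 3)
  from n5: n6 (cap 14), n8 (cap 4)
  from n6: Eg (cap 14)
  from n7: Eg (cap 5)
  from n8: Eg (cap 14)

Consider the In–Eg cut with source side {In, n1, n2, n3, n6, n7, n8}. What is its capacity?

Edges leaving {In, n1, n2, n3, n6, n7, n8}: n1→n4 (7), n2→n4 (2), n2→n5 (7), n6→Eg (14), n7→Eg (5), n8→Eg (14).
Cut capacity = 7 + 2 + 7 + 14 + 5 + 14 = 49.

49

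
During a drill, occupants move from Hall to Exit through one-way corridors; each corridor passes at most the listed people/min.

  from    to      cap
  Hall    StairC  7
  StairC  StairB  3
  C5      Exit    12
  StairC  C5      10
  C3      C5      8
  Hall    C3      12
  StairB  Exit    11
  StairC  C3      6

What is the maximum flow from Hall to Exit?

15

Augment Hall→C3→C5→Exit: bottleneck 8, flow now 8.
Augment Hall→StairC→C5→Exit: bottleneck 4, flow now 12.
Augment Hall→StairC→StairB→Exit: bottleneck 3, flow now 15.
No augmenting path remains; maximum flow = 15.
In the residual graph, reachable from Hall: {Hall, C3}.
Min-cut edges: Hall→StairC (7), C3→C5 (8); capacity 7 + 8 = 15.
This cut is saturated, so no flow can exceed 15.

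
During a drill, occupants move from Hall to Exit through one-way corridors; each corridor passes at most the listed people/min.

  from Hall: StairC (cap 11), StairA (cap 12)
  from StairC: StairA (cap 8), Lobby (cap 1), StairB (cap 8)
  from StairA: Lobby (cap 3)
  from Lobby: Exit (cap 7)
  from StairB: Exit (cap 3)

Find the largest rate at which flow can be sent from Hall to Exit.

Augment Hall→StairC→Lobby→Exit: bottleneck 1, flow now 1.
Augment Hall→StairC→StairB→Exit: bottleneck 3, flow now 4.
Augment Hall→StairA→Lobby→Exit: bottleneck 3, flow now 7.
No augmenting path remains; maximum flow = 7.
In the residual graph, reachable from Hall: {Hall, StairC, StairA, StairB}.
Min-cut edges: StairC→Lobby (1), StairA→Lobby (3), StairB→Exit (3); capacity 1 + 3 + 3 = 7.
This cut is saturated, so no flow can exceed 7.

7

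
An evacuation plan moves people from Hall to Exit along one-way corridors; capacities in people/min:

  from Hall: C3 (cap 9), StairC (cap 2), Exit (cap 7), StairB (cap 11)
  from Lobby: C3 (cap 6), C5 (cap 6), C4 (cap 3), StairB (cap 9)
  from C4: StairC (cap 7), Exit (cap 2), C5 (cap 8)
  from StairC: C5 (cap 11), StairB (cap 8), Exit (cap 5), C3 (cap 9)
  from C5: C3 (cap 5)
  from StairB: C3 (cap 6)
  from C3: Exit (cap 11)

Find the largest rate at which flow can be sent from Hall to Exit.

Augment Hall→Exit: bottleneck 7, flow now 7.
Augment Hall→StairC→Exit: bottleneck 2, flow now 9.
Augment Hall→C3→Exit: bottleneck 9, flow now 18.
Augment Hall→StairB→C3→Exit: bottleneck 2, flow now 20.
No augmenting path remains; maximum flow = 20.
In the residual graph, reachable from Hall: {Hall, StairB, C3}.
Min-cut edges: Hall→StairC (2), Hall→Exit (7), C3→Exit (11); capacity 2 + 7 + 11 = 20.
This cut is saturated, so no flow can exceed 20.

20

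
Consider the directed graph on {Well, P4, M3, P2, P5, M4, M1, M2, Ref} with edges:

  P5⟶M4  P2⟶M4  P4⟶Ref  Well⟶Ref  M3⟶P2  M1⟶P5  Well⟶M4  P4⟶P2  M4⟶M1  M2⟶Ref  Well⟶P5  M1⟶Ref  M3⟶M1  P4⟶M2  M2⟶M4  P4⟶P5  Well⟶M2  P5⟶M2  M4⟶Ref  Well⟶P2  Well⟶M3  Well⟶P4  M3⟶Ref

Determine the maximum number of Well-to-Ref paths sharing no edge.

6

Assign every edge capacity 1; by Menger, the answer equals the max flow.
Path Well→Ref (+1); total 1.
Path Well→P4→Ref (+1); total 2.
Path Well→M3→Ref (+1); total 3.
Path Well→M4→Ref (+1); total 4.
Path Well→M2→Ref (+1); total 5.
Path Well→P2→M4→M1→Ref (+1); total 6.
No residual Well→Ref path; max flow = 6.
Certifying cut of size 6: {M2→Ref, M4→M1, M4→Ref, Well→M3, Well→P4, Well→Ref}.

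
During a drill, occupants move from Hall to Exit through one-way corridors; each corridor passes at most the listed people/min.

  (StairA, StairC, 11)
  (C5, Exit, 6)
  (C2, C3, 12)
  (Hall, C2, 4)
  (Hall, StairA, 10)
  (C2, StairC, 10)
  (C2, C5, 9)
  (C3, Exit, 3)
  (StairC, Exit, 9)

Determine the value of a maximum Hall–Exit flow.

Augment Hall→C2→C3→Exit: bottleneck 3, flow now 3.
Augment Hall→C2→C5→Exit: bottleneck 1, flow now 4.
Augment Hall→StairA→StairC→Exit: bottleneck 9, flow now 13.
No augmenting path remains; maximum flow = 13.
In the residual graph, reachable from Hall: {Hall, StairA, StairC}.
Min-cut edges: Hall→C2 (4), StairC→Exit (9); capacity 4 + 9 = 13.
This cut is saturated, so no flow can exceed 13.

13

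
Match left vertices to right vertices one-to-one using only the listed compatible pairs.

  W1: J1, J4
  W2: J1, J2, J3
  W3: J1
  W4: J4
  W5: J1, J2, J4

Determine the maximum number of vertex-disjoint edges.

Unit-capacity flow: source→left, listed edges, right→sink; max matching = max flow.
Augmenting path W1→J1 (+1); matched 1.
Augmenting path W2→J2 (+1); matched 2.
Augmenting path W4→J4 (+1); matched 3.
Augmenting path W5→J2→W2→J3 (+1); matched 4.
No augmenting path remains; maximum matching = 4.
König certificate: {W2, W5, J1, J4} is a vertex cover of size 4 (every listed pair touches it), so no matching can be larger.

4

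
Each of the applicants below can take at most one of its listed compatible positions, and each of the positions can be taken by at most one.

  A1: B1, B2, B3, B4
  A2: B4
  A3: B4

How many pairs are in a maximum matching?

Unit-capacity flow: source→left, listed edges, right→sink; max matching = max flow.
Augmenting path A1→B1 (+1); matched 1.
Augmenting path A2→B4 (+1); matched 2.
No augmenting path remains; maximum matching = 2.
König certificate: {A1, B4} is a vertex cover of size 2 (every listed pair touches it), so no matching can be larger.

2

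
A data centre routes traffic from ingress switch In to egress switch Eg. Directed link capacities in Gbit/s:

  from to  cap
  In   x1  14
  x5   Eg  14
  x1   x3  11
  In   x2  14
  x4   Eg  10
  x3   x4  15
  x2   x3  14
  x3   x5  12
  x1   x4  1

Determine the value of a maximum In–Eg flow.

22

Augment In→x1→x4→Eg: bottleneck 1, flow now 1.
Augment In→x1→x3→x4→Eg: bottleneck 9, flow now 10.
Augment In→x1→x3→x5→Eg: bottleneck 2, flow now 12.
Augment In→x2→x3→x5→Eg: bottleneck 10, flow now 22.
No augmenting path remains; maximum flow = 22.
In the residual graph, reachable from In: {In, x1, x2, x3, x4}.
Min-cut edges: x3→x5 (12), x4→Eg (10); capacity 12 + 10 = 22.
This cut is saturated, so no flow can exceed 22.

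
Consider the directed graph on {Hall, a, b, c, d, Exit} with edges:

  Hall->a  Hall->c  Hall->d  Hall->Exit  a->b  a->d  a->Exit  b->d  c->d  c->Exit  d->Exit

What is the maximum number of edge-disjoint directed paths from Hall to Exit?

4

Assign every edge capacity 1; by Menger, the answer equals the max flow.
Path Hall→Exit (+1); total 1.
Path Hall→a→Exit (+1); total 2.
Path Hall→c→Exit (+1); total 3.
Path Hall→d→Exit (+1); total 4.
No residual Hall→Exit path; max flow = 4.
Certifying cut of size 4: {Hall→Exit, Hall→a, Hall→c, Hall→d}.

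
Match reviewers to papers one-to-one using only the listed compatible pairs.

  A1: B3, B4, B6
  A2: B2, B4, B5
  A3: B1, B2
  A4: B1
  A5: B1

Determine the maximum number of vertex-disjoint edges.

4

Unit-capacity flow: source→left, listed edges, right→sink; max matching = max flow.
Augmenting path A1→B3 (+1); matched 1.
Augmenting path A2→B2 (+1); matched 2.
Augmenting path A3→B1 (+1); matched 3.
Augmenting path A4→B1→A3→B2→A2→B4 (+1); matched 4.
No augmenting path remains; maximum matching = 4.
König certificate: {A1, A2, A3, B1} is a vertex cover of size 4 (every listed pair touches it), so no matching can be larger.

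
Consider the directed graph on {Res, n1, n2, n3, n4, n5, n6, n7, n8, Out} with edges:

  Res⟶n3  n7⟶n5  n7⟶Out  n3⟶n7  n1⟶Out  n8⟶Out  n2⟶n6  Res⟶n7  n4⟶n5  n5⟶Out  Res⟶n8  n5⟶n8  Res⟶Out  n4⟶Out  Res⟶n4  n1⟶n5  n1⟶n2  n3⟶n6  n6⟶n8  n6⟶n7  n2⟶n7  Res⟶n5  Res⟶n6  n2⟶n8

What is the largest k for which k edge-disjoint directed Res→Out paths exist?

Assign every edge capacity 1; by Menger, the answer equals the max flow.
Path Res→Out (+1); total 1.
Path Res→n4→Out (+1); total 2.
Path Res→n5→Out (+1); total 3.
Path Res→n7→Out (+1); total 4.
Path Res→n8→Out (+1); total 5.
No residual Res→Out path; max flow = 5.
Certifying cut of size 5: {Res→Out, Res→n4, n5→Out, n7→Out, n8→Out}.

5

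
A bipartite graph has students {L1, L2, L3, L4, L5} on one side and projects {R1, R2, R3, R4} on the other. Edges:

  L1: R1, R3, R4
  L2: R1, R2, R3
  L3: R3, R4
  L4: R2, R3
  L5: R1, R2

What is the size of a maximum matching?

Unit-capacity flow: source→left, listed edges, right→sink; max matching = max flow.
Augmenting path L1→R1 (+1); matched 1.
Augmenting path L2→R2 (+1); matched 2.
Augmenting path L3→R3 (+1); matched 3.
Augmenting path L4→R3→L3→R4 (+1); matched 4.
No augmenting path remains; maximum matching = 4.
König certificate: {R1, R2, R3, R4} is a vertex cover of size 4 (every listed pair touches it), so no matching can be larger.

4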